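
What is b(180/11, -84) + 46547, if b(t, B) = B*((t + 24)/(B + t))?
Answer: 1444511/31 ≈ 46597.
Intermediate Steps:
b(t, B) = B*(24 + t)/(B + t) (b(t, B) = B*((24 + t)/(B + t)) = B*(24 + t)/(B + t))
b(180/11, -84) + 46547 = -84*(24 + 180/11)/(-84 + 180/11) + 46547 = -84*444/11/(-744/11) + 46547 = -84*(-11/744)*444/11 + 46547 = 1554/31 + 46547 = 1444511/31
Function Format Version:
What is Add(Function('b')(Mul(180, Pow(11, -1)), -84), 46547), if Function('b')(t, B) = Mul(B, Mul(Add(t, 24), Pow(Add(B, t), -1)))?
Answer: Rational(1444511, 31) ≈ 46597.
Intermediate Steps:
Function('b')(t, B) = Mul(B, Pow(Add(B, t), -1), Add(24, t)) (Function('b')(t, B) = Mul(B, Mul(Add(24, t), Pow(Add(B, t), -1))) = Mul(B, Mul(Pow(Add(B, t), -1), Add(24, t))) = Mul(B, Pow(Add(B, t), -1), Add(24, t)))
Add(Function('b')(Mul(180, Pow(11, -1)), -84), 46547) = Add(Mul(-84, Pow(Add(-84, Mul(180, Pow(11, -1))), -1), Add(24, Mul(180, Pow(11, -1)))), 46547) = Add(Mul(-84, Pow(Add(-84, Mul(180, Rational(1, 11))), -1), Add(24, Mul(180, Rational(1, 11)))), 46547) = Add(Mul(-84, Pow(Add(-84, Rational(180, 11)), -1), Add(24, Rational(180, 11))), 46547) = Add(Mul(-84, Pow(Rational(-744, 11), -1), Rational(444, 11)), 46547) = Add(Mul(-84, Rational(-11, 744), Rational(444, 11)), 46547) = Add(Rational(1554, 31), 46547) = Rational(1444511, 31)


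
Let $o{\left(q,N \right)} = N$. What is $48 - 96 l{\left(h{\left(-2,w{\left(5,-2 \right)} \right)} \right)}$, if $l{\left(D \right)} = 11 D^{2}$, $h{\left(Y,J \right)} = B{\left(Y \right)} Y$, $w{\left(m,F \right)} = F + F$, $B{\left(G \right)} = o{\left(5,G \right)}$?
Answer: $-16848$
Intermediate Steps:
$B{\left(G \right)} = G$
$w{\left(m,F \right)} = 2 F$
$h{\left(Y,J \right)} = Y^{2}$ ($h{\left(Y,J \right)} = Y Y = Y^{2}$)
$48 - 96 l{\left(h{\left(-2,w{\left(5,-2 \right)} \right)} \right)} = 48 - 96 \cdot 11 \left(\left(-2\right)^{2}\right)^{2} = 48 - 96 \cdot 11 \cdot 4^{2} = 48 - 96 \cdot 11 \cdot 16 = 48 - 16896 = -16848$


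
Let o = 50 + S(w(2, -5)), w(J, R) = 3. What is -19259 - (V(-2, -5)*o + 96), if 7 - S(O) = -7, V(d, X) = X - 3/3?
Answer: -18971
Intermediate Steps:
V(d, X) = -1 + X (V(d, X) = X - 3*⅓ = X - 1 = -1 + X)
S(O) = 14 (S(O) = 7 - 1*(-7) = 7 + 7 = 14)
o = 64 (o = 50 + 14 = 64)
-19259 - (V(-2, -5)*o + 96) = -19259 - ((-1 - 5)*64 + 96) = -19259 - (-6*64 + 96) = -19259 - (-384 + 96) = -19259 - 1*(-288) = -19259 + 288 = -18971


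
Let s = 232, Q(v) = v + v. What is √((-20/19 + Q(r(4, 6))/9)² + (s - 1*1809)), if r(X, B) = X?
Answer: I*√46112273/171 ≈ 39.711*I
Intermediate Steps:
Q(v) = 2*v
√((-20/19 + Q(r(4, 6))/9)² + (s - 1*1809)) = √((-20/19 + (2*4)/9)² + (232 - 1*1809)) = √((-20*1/19 + 8*(⅑))² + (232 - 1809)) = √((-20/19 + 8/9)² - 1577) = √((-28/171)² - 1577) = √(784/29241 - 1577) = √(-46112273/29241) = I*√46112273/171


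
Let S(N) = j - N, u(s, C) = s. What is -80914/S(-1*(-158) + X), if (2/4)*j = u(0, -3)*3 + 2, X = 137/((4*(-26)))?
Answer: 8415056/15879 ≈ 529.95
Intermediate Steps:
X = -137/104 (X = 137/(-104) = 137*(-1/104) = -137/104 ≈ -1.3173)
j = 4 (j = 2*(0*3 + 2) = 2*(0 + 2) = 2*2 = 4)
S(N) = 4 - N
-80914/S(-1*(-158) + X) = -80914/(4 - (-1*(-158) - 137/104)) = -80914/(4 - (158 - 137/104)) = -80914/(4 - 1*16295/104) = -80914/(4 - 16295/104) = -80914/(-15879/104) = -80914*(-104/15879) = 8415056/15879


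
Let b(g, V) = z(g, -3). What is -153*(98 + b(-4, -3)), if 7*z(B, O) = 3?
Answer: -105417/7 ≈ -15060.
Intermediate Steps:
z(B, O) = 3/7 (z(B, O) = (⅐)*3 = 3/7)
b(g, V) = 3/7
-153*(98 + b(-4, -3)) = -153*(98 + 3/7) = -153*689/7 = -105417/7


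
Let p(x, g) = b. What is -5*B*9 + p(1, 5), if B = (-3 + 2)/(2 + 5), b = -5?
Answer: 10/7 ≈ 1.4286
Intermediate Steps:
p(x, g) = -5
B = -1/7 ≈ -0.14286
-5*B*9 + p(1, 5) = -5*(-1/7)*9 - 5 = (5/7)*9 - 5 = 45/7 - 5 = 10/7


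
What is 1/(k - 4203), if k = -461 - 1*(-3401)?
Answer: -1/1263 ≈ -0.00079177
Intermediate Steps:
k = 2940 (k = -461 + 3401 = 2940)
1/(k - 4203) = 1/(2940 - 4203) = 1/(-1263) = -1/1263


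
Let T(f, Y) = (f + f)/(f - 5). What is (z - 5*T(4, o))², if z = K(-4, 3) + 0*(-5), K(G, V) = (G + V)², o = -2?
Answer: 1681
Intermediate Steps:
T(f, Y) = 2*f/(-5 + f) (T(f, Y) = (2*f)/(-5 + f) = 2*f/(-5 + f))
z = 1 (z = (-4 + 3)² + 0*(-5) = (-1)² + 0 = 1 + 0 = 1)
(z - 5*T(4, o))² = (1 - 10*4/(-5 + 4))² = (1 - 10*4/(-1))² = (1 - 10*4*(-1))² = (1 - 5*(-8))² = (1 + 40)² = 41² = 1681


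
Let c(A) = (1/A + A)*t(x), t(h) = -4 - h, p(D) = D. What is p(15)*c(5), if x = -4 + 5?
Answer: -390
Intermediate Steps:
x = 1
c(A) = -5*A - 5/A (c(A) = (1/A + A)*(-4 - 1*1) = (1/A + A)*(-4 - 1) = (A + 1/A)*(-5) = -5*A - 5/A)
p(15)*c(5) = 15*(-5*5 - 5/5) = 15*(-25 - 5*1/5) = 15*(-25 - 1) = 15*(-26) = -390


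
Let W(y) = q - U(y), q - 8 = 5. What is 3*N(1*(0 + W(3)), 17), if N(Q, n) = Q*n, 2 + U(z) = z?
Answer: 612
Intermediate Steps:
q = 13 (q = 8 + 5 = 13)
U(z) = -2 + z
W(y) = 15 - y (W(y) = 13 - (-2 + y) = 13 + (2 - y) = 15 - y)
3*N(1*(0 + W(3)), 17) = 3*((1*(0 + (15 - 1*3)))*17) = 3*((1*(0 + (15 - 3)))*17) = 3*((1*(0 + 12))*17) = 3*((1*12)*17) = 3*(12*17) = 3*204 = 612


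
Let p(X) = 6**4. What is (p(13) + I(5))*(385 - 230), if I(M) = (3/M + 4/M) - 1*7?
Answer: 200012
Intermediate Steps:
I(M) = -7 + 7/M (I(M) = 7/M - 7 = -7 + 7/M)
p(X) = 1296
(p(13) + I(5))*(385 - 230) = (1296 + (-7 + 7/5))*(385 - 230) = (1296 + (-7 + 7*(1/5)))*155 = (1296 + (-7 + 7/5))*155 = (1296 - 28/5)*155 = (6452/5)*155 = 200012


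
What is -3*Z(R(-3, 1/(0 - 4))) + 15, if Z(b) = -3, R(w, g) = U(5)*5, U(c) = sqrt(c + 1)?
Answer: 24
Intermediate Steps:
U(c) = sqrt(1 + c)
R(w, g) = 5*sqrt(6) (R(w, g) = sqrt(1 + 5)*5 = sqrt(6)*5 = 5*sqrt(6))
-3*Z(R(-3, 1/(0 - 4))) + 15 = -3*(-3) + 15 = 9 + 15 = 24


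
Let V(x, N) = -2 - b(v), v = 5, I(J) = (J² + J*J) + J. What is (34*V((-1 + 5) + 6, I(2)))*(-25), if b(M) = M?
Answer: 5950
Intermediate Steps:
I(J) = J + 2*J² (I(J) = (J² + J²) + J = 2*J² + J = J + 2*J²)
V(x, N) = -7 (V(x, N) = -2 - 1*5 = -2 - 5 = -7)
(34*V((-1 + 5) + 6, I(2)))*(-25) = (34*(-7))*(-25) = -238*(-25) = 5950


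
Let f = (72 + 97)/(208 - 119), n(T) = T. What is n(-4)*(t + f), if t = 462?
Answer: -165148/89 ≈ -1855.6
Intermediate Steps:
f = 169/89 ≈ 1.8989
n(-4)*(t + f) = -4*(462 + 169/89) = -4*41287/89 = -165148/89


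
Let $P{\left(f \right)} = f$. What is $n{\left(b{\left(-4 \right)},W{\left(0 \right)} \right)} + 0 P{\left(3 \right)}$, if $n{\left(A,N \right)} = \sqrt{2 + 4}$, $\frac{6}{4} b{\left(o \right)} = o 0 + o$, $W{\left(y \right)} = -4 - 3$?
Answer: $\sqrt{6} \approx 2.4495$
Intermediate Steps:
$W{\left(y \right)} = -7$
$b{\left(o \right)} = \frac{2 o}{3}$ ($b{\left(o \right)} = \frac{2 \left(o 0 + o\right)}{3} = \frac{2 \left(0 + o\right)}{3} = \frac{2 o}{3}$)
$n{\left(A,N \right)} = \sqrt{6}$
$n{\left(b{\left(-4 \right)},W{\left(0 \right)} \right)} + 0 P{\left(3 \right)} = \sqrt{6} + 0 \cdot 3 = \sqrt{6} + 0 = \sqrt{6}$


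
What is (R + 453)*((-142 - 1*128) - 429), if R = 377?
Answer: -580170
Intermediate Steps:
(R + 453)*((-142 - 1*128) - 429) = (377 + 453)*((-142 - 1*128) - 429) = 830*((-142 - 128) - 429) = 830*(-270 - 429) = 830*(-699) = -580170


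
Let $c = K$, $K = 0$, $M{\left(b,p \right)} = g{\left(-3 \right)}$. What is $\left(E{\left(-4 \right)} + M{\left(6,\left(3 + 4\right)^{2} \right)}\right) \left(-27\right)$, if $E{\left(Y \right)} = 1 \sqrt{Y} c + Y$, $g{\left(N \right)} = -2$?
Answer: $162$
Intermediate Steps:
$M{\left(b,p \right)} = -2$
$c = 0$
$E{\left(Y \right)} = Y$ ($E{\left(Y \right)} = 1 \sqrt{Y} 0 + Y = \sqrt{Y} 0 + Y = 0 + Y = Y$)
$\left(E{\left(-4 \right)} + M{\left(6,\left(3 + 4\right)^{2} \right)}\right) \left(-27\right) = \left(-4 - 2\right) \left(-27\right) = \left(-6\right) \left(-27\right) = 162$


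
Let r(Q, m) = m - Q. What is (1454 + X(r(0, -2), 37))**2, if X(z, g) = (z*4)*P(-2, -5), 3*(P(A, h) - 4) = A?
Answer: 18335524/9 ≈ 2.0373e+6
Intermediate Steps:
P(A, h) = 4 + A/3
X(z, g) = 40*z/3 (X(z, g) = (z*4)*(4 + (1/3)*(-2)) = (4*z)*(4 - 2/3) = (4*z)*(10/3) = 40*z/3)
(1454 + X(r(0, -2), 37))**2 = (1454 + 40*(-2 - 1*0)/3)**2 = (1454 + 40*(-2 + 0)/3)**2 = (1454 + (40/3)*(-2))**2 = (1454 - 80/3)**2 = (4282/3)**2 = 18335524/9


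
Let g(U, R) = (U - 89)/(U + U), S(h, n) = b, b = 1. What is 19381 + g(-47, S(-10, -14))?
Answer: 910975/47 ≈ 19382.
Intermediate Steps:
S(h, n) = 1
g(U, R) = (-89 + U)/(2*U) (g(U, R) = (-89 + U)/((2*U)) = (-89 + U)*(1/(2*U)) = (-89 + U)/(2*U))
19381 + g(-47, S(-10, -14)) = 19381 + (1/2)*(-89 - 47)/(-47) = 19381 + (1/2)*(-1/47)*(-136) = 19381 + 68/47 = 910975/47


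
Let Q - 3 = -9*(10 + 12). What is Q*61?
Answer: -11895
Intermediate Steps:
Q = -195 (Q = 3 - 9*(10 + 12) = 3 - 9*22 = 3 - 198 = -195)
Q*61 = -195*61 = -11895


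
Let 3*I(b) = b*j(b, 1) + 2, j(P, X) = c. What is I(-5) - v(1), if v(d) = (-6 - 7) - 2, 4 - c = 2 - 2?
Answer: 9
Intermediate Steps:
c = 4 (c = 4 - (2 - 2) = 4 - 1*0 = 4 + 0 = 4)
j(P, X) = 4
I(b) = 2/3 + 4*b/3 (I(b) = (b*4 + 2)/3 = (4*b + 2)/3 = (2 + 4*b)/3 = 2/3 + 4*b/3)
v(d) = -15 (v(d) = -13 - 2 = -15)
I(-5) - v(1) = (2/3 + (4/3)*(-5)) - 1*(-15) = (2/3 - 20/3) + 15 = -6 + 15 = 9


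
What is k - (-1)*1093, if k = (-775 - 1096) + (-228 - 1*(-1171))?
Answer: 165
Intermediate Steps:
k = -928 (k = -1871 + (-228 + 1171) = -1871 + 943 = -928)
k - (-1)*1093 = -928 - (-1)*1093 = -928 - 1*(-1093) = -928 + 1093 = 165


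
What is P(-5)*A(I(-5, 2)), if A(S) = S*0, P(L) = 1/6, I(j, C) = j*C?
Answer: 0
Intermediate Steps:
I(j, C) = C*j
P(L) = ⅙
A(S) = 0
P(-5)*A(I(-5, 2)) = (⅙)*0 = 0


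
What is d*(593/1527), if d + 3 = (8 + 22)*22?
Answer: 129867/509 ≈ 255.14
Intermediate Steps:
d = 657 (d = -3 + (8 + 22)*22 = -3 + 30*22 = -3 + 660 = 657)
d*(593/1527) = 657*(593/1527) = 129867/509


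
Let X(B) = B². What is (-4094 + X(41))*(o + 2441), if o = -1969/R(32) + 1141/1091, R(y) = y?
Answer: -200540870825/34912 ≈ -5.7442e+6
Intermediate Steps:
o = -2111667/34912 (o = -1969/32 + 1141/1091 = -2111667/34912 ≈ -60.485)
(-4094 + X(41))*(o + 2441) = (-4094 + 41²)*(-2111667/34912 + 2441) = (-4094 + 1681)*(83108525/34912) = -2413*83108525/34912 = -200540870825/34912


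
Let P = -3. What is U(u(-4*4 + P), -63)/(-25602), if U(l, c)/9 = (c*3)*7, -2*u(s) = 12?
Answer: 3969/8534 ≈ 0.46508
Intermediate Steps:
u(s) = -6 (u(s) = -½*12 = -6)
U(l, c) = 189*c (U(l, c) = 9*((c*3)*7) = 9*((3*c)*7) = 9*(21*c) = 189*c)
U(u(-4*4 + P), -63)/(-25602) = (189*(-63))/(-25602) = -11907*(-1/25602) = 3969/8534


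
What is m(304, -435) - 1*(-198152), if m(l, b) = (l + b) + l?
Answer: 198325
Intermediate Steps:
m(l, b) = b + 2*l (m(l, b) = (b + l) + l = b + 2*l)
m(304, -435) - 1*(-198152) = (-435 + 2*304) - 1*(-198152) = (-435 + 608) + 198152 = 173 + 198152 = 198325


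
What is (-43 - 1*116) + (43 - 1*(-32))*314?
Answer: 23391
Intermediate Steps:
(-43 - 1*116) + (43 - 1*(-32))*314 = (-43 - 116) + (43 + 32)*314 = -159 + 75*314 = -159 + 23550 = 23391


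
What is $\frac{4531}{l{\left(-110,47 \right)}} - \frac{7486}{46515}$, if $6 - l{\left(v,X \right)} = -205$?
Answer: $\frac{209179919}{9814665} \approx 21.313$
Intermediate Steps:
$l{\left(v,X \right)} = 211$ ($l{\left(v,X \right)} = 6 - -205 = 6 + 205 = 211$)
$\frac{4531}{l{\left(-110,47 \right)}} - \frac{7486}{46515} = \frac{4531}{211} - \frac{7486}{46515} = \frac{209179919}{9814665}$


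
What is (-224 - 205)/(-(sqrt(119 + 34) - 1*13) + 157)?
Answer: -4290/1691 - 1287*sqrt(17)/28747 ≈ -2.7215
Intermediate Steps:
(-224 - 205)/(-(sqrt(119 + 34) - 1*13) + 157) = -429/(-(sqrt(153) - 13) + 157) = -429/(-(3*sqrt(17) - 13) + 157) = -429/(-(-13 + 3*sqrt(17)) + 157) = -429/((13 - 3*sqrt(17)) + 157) = -429/(170 - 3*sqrt(17))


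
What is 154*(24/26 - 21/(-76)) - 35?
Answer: 73955/494 ≈ 149.71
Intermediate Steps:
154*(24/26 - 21/(-76)) - 35 = 154*(24*(1/26) - 21*(-1/76)) - 35 = 154*(12/13 + 21/76) - 35 = 154*(1185/988) - 35 = 91245/494 - 35 = 73955/494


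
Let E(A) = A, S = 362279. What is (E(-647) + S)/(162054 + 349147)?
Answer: 361632/511201 ≈ 0.70742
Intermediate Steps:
(E(-647) + S)/(162054 + 349147) = (-647 + 362279)/(162054 + 349147) = 361632/511201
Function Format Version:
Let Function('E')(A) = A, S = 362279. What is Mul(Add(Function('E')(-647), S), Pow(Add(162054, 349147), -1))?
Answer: Rational(361632, 511201) ≈ 0.70742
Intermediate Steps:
Mul(Add(Function('E')(-647), S), Pow(Add(162054, 349147), -1)) = Mul(Add(-647, 362279), Pow(Add(162054, 349147), -1)) = Mul(361632, Pow(511201, -1)) = Mul(361632, Rational(1, 511201)) = Rational(361632, 511201)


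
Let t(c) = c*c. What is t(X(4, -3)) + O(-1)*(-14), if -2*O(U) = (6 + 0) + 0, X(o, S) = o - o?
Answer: 42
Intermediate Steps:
X(o, S) = 0
O(U) = -3 (O(U) = -((6 + 0) + 0)/2 = -(6 + 0)/2 = -½*6 = -3)
t(c) = c²
t(X(4, -3)) + O(-1)*(-14) = 0² - 3*(-14) = 0 + 42 = 42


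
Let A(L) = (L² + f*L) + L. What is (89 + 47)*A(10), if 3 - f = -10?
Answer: 32640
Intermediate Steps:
f = 13 (f = 3 - 1*(-10) = 3 + 10 = 13)
A(L) = L² + 14*L (A(L) = (L² + 13*L) + L = L² + 14*L)
(89 + 47)*A(10) = (89 + 47)*(10*(14 + 10)) = 136*(10*24) = 136*240 = 32640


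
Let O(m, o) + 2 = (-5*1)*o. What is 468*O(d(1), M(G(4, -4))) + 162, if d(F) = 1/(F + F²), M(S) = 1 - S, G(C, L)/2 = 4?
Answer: 15606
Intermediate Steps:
G(C, L) = 8 (G(C, L) = 2*4 = 8)
O(m, o) = -2 - 5*o (O(m, o) = -2 + (-5*1)*o = -2 - 5*o)
468*O(d(1), M(G(4, -4))) + 162 = 468*(-2 - 5*(1 - 1*8)) + 162 = 468*(-2 - 5*(1 - 8)) + 162 = 468*(-2 - 5*(-7)) + 162 = 468*(-2 + 35) + 162 = 468*33 + 162 = 15444 + 162 = 15606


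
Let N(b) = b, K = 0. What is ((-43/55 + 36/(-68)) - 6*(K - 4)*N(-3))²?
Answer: 4698554116/874225 ≈ 5374.5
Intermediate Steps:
((-43/55 + 36/(-68)) - 6*(K - 4)*N(-3))² = ((-43/55 + 36/(-68)) - 6*(0 - 4)*(-3))² = ((-43*1/55 + 36*(-1/68)) - (-24)*(-3))² = ((-43/55 - 9/17) - 6*12)² = (-1226/935 - 72)² = (-68546/935)² = 4698554116/874225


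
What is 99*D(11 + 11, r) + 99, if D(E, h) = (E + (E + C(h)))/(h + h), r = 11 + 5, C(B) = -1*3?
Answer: 7227/32 ≈ 225.84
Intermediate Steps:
C(B) = -3
r = 16
D(E, h) = (-3 + 2*E)/(2*h) (D(E, h) = (E + (E - 3))/(h + h) = (E + (-3 + E))/((2*h)) = (-3 + 2*E)*(1/(2*h)) = (-3 + 2*E)/(2*h))
99*D(11 + 11, r) + 99 = 99*((-3/2 + (11 + 11))/16) + 99 = 99*((-3/2 + 22)/16) + 99 = 99*((1/16)*(41/2)) + 99 = 99*(41/32) + 99 = 4059/32 + 99 = 7227/32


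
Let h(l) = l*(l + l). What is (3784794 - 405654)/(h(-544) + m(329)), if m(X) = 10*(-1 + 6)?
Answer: 1689570/295961 ≈ 5.7088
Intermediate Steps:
h(l) = 2*l² (h(l) = l*(2*l) = 2*l²)
m(X) = 50 (m(X) = 10*5 = 50)
(3784794 - 405654)/(h(-544) + m(329)) = (3784794 - 405654)/(2*(-544)² + 50) = 3379140/(2*295936 + 50) = 3379140/(591872 + 50) = 3379140/591922 = 3379140*(1/591922) = 1689570/295961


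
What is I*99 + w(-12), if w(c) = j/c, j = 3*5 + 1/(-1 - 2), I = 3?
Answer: 2662/9 ≈ 295.78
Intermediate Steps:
j = 44/3 (j = 15 + 1/(-3) = 15 - ⅓ = 44/3 ≈ 14.667)
w(c) = 44/(3*c)
I*99 + w(-12) = 3*99 + (44/3)/(-12) = 297 + (44/3)*(-1/12) = 297 - 11/9 = 2662/9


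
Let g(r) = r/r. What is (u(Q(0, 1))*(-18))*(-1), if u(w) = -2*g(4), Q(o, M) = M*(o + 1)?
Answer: -36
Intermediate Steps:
Q(o, M) = M*(1 + o)
g(r) = 1
u(w) = -2 (u(w) = -2*1 = -2)
(u(Q(0, 1))*(-18))*(-1) = -2*(-18)*(-1) = 36*(-1) = -36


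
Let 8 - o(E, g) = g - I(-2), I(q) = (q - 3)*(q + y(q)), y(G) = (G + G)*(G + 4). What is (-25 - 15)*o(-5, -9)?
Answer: -2680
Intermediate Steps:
y(G) = 2*G*(4 + G) (y(G) = (2*G)*(4 + G) = 2*G*(4 + G))
I(q) = (-3 + q)*(q + 2*q*(4 + q)) (I(q) = (q - 3)*(q + 2*q*(4 + q)) = (-3 + q)*(q + 2*q*(4 + q)))
o(E, g) = 58 - g (o(E, g) = 8 - (g - (-2)*(-27 + 2*(-2)² + 3*(-2))) = 8 - (g - (-2)*(-27 + 2*4 - 6)) = 8 - (g - (-2)*(-27 + 8 - 6)) = 8 - (g - (-2)*(-25)) = 8 - (g - 1*50) = 8 - (g - 50) = 8 - (-50 + g) = 8 + (50 - g) = 58 - g)
(-25 - 15)*o(-5, -9) = (-25 - 15)*(58 - 1*(-9)) = -40*(58 + 9) = -40*67 = -2680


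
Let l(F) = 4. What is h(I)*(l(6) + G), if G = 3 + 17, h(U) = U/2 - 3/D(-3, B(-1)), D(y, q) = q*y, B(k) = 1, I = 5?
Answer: 84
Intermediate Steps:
h(U) = 1 + U/2 (h(U) = U/2 - 3/(1*(-3)) = U*(1/2) - 3/(-3) = U/2 - 3*(-1/3) = U/2 + 1 = 1 + U/2)
G = 20
h(I)*(l(6) + G) = (1 + (1/2)*5)*(4 + 20) = (1 + 5/2)*24 = (7/2)*24 = 84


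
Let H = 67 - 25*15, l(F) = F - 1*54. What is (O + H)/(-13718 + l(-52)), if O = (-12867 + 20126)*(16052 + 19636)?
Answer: -64764721/3456 ≈ -18740.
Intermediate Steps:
l(F) = -54 + F (l(F) = F - 54 = -54 + F)
H = -308 (H = 67 - 375 = -308)
O = 259059192 (O = 7259*35688 = 259059192)
(O + H)/(-13718 + l(-52)) = (259059192 - 308)/(-13718 + (-54 - 52)) = 259058884/(-13718 - 106) = 259058884/(-13824) = 259058884*(-1/13824) = -64764721/3456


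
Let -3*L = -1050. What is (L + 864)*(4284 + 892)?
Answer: 6283664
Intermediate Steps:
L = 350 (L = -⅓*(-1050) = 350)
(L + 864)*(4284 + 892) = (350 + 864)*(4284 + 892) = 1214*5176 = 6283664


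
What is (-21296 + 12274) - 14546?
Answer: -23568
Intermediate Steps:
(-21296 + 12274) - 14546 = -9022 - 14546 = -23568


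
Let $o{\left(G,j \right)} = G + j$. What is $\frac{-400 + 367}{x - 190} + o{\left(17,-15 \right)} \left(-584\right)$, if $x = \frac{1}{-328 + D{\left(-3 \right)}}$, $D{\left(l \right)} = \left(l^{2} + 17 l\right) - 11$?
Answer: $- \frac{7685465}{6581} \approx -1167.8$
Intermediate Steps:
$D{\left(l \right)} = -11 + l^{2} + 17 l$
$x = - \frac{1}{381}$ ($x = \frac{1}{-328 + \left(-11 + \left(-3\right)^{2} + 17 \left(-3\right)\right)} = \frac{1}{-328 - 53} = \frac{1}{-381} = - \frac{1}{381} \approx -0.0026247$)
$\frac{-400 + 367}{x - 190} + o{\left(17,-15 \right)} \left(-584\right) = \frac{-400 + 367}{- \frac{1}{381} - 190} + \left(17 - 15\right) \left(-584\right) = - \frac{33}{- \frac{72391}{381}} + 2 \left(-584\right) = \left(-33\right) \left(- \frac{381}{72391}\right) - 1168 = \frac{1143}{6581} - 1168 = - \frac{7685465}{6581}$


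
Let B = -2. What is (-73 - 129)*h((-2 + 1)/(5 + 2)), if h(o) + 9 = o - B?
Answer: 10100/7 ≈ 1442.9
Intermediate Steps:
h(o) = -7 + o (h(o) = -9 + (o - 1*(-2)) = -9 + (o + 2) = -9 + (2 + o) = -7 + o)
(-73 - 129)*h((-2 + 1)/(5 + 2)) = (-73 - 129)*(-7 + (-2 + 1)/(5 + 2)) = -202*(-7 - 1/7) = -202*(-7 - 1*⅐) = -202*(-7 - ⅐) = -202*(-50/7) = 10100/7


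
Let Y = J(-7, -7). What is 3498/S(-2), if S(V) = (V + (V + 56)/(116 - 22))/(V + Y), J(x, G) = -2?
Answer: 657624/67 ≈ 9815.3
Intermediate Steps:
Y = -2
S(V) = (28/47 + 95*V/94)/(-2 + V) (S(V) = (V + (V + 56)/(116 - 22))/(V - 2) = (V + (56 + V)/94)/(-2 + V) = (V + (56 + V)*(1/94))/(-2 + V) = (V + (28/47 + V/94))/(-2 + V) = (28/47 + 95*V/94)/(-2 + V))
3498/S(-2) = 3498/(((56 + 95*(-2))/(94*(-2 - 2)))) = 3498/(((1/94)*(56 - 190)/(-4))) = 3498/(((1/94)*(-¼)*(-134))) = 3498/(67/188) = 3498*(188/67) = 657624/67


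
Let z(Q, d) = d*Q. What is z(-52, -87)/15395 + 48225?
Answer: 742428399/15395 ≈ 48225.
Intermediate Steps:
z(Q, d) = Q*d
z(-52, -87)/15395 + 48225 = -52*(-87)/15395 + 48225 = 4524*(1/15395) + 48225 = 4524/15395 + 48225 = 742428399/15395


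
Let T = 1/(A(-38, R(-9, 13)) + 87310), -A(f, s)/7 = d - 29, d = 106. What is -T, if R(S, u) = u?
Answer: -1/86771 ≈ -1.1525e-5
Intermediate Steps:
A(f, s) = -539 (A(f, s) = -7*(106 - 29) = -7*77 = -539)
T = 1/86771 (T = 1/(-539 + 87310) = 1/86771 ≈ 1.1525e-5)
-T = -1*1/86771 = -1/86771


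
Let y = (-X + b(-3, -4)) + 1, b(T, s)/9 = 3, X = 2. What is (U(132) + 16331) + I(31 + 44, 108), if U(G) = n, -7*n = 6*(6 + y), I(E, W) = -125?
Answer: 113250/7 ≈ 16179.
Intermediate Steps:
b(T, s) = 27 (b(T, s) = 9*3 = 27)
y = 26 (y = (-1*2 + 27) + 1 = (-2 + 27) + 1 = 25 + 1 = 26)
n = -192/7 (n = -6*(6 + 26)/7 = -6*32/7 = -1/7*192 = -192/7 ≈ -27.429)
U(G) = -192/7
(U(132) + 16331) + I(31 + 44, 108) = (-192/7 + 16331) - 125 = 114125/7 - 125 = 113250/7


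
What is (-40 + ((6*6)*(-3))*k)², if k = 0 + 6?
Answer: 473344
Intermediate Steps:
k = 6
(-40 + ((6*6)*(-3))*k)² = (-40 + ((6*6)*(-3))*6)² = (-40 + (36*(-3))*6)² = (-40 - 108*6)² = (-40 - 648)² = (-688)² = 473344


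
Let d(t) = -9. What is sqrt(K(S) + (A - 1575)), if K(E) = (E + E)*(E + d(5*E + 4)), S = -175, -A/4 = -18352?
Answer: 3*sqrt(15137) ≈ 369.10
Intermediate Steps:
A = 73408 (A = -4*(-18352) = 73408)
K(E) = 2*E*(-9 + E) (K(E) = (E + E)*(E - 9) = (2*E)*(-9 + E) = 2*E*(-9 + E))
sqrt(K(S) + (A - 1575)) = sqrt(2*(-175)*(-9 - 175) + (73408 - 1575)) = sqrt(2*(-175)*(-184) + 71833) = sqrt(64400 + 71833) = sqrt(136233) = 3*sqrt(15137)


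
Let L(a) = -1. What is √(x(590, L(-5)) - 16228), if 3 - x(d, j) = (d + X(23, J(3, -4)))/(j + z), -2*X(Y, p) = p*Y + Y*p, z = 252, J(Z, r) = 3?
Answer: 2*I*√255580499/251 ≈ 127.39*I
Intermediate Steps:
X(Y, p) = -Y*p (X(Y, p) = -(p*Y + Y*p)/2 = -(Y*p + Y*p)/2 = -Y*p)
x(d, j) = 3 - (-69 + d)/(252 + j) (x(d, j) = 3 - (d - 1*23*3)/(j + 252) = 3 - (d - 69)/(252 + j) = 3 - (-69 + d)/(252 + j))
√(x(590, L(-5)) - 16228) = √((825 - 1*590 + 3*(-1))/(252 - 1) - 16228) = √((825 - 590 - 3)/251 - 16228) = √((1/251)*232 - 16228) = √(232/251 - 16228) = √(-4072996/251) = 2*I*√255580499/251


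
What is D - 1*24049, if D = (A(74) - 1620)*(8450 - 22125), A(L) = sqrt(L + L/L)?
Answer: 22129451 - 68375*sqrt(3) ≈ 2.2011e+7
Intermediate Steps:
A(L) = sqrt(1 + L) (A(L) = sqrt(L + 1) = sqrt(1 + L))
D = 22153500 - 68375*sqrt(3) (D = (sqrt(1 + 74) - 1620)*(8450 - 22125) = (sqrt(75) - 1620)*(-13675) = (5*sqrt(3) - 1620)*(-13675) = (-1620 + 5*sqrt(3))*(-13675) = 22153500 - 68375*sqrt(3) ≈ 2.2035e+7)
D - 1*24049 = (22153500 - 68375*sqrt(3)) - 1*24049 = (22153500 - 68375*sqrt(3)) - 24049 = 22129451 - 68375*sqrt(3)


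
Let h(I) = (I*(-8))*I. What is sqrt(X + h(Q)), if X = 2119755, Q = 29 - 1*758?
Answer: I*sqrt(2131773) ≈ 1460.1*I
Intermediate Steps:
Q = -729 (Q = 29 - 758 = -729)
h(I) = -8*I**2 (h(I) = (-8*I)*I = -8*I**2)
sqrt(X + h(Q)) = sqrt(2119755 - 8*(-729)**2) = sqrt(2119755 - 8*531441) = sqrt(2119755 - 4251528) = sqrt(-2131773) = I*sqrt(2131773)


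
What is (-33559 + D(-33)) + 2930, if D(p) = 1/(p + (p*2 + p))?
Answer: -4043029/132 ≈ -30629.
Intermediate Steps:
D(p) = 1/(4*p) (D(p) = 1/(p + (2*p + p)) = 1/(p + 3*p) = 1/(4*p))
(-33559 + D(-33)) + 2930 = (-33559 + (¼)/(-33)) + 2930 = (-33559 + (¼)*(-1/33)) + 2930 = (-33559 - 1/132) + 2930 = -4429789/132 + 2930 = -4043029/132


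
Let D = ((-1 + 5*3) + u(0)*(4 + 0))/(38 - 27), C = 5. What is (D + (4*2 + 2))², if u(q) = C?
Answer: 20736/121 ≈ 171.37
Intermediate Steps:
u(q) = 5
D = 34/11 (D = ((-1 + 5*3) + 5*(4 + 0))/(38 - 27) = ((-1 + 15) + 5*4)/11 = (14 + 20)*(1/11) = 34*(1/11) = 34/11 ≈ 3.0909)
(D + (4*2 + 2))² = (34/11 + (4*2 + 2))² = (34/11 + (8 + 2))² = (34/11 + 10)² = (144/11)² = 20736/121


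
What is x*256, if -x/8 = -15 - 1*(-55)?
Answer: -81920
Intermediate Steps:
x = -320 (x = -8*(-15 - 1*(-55)) = -8*(-15 + 55) = -8*40 = -320)
x*256 = -320*256 = -81920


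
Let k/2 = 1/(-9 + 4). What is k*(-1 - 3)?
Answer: 8/5 ≈ 1.6000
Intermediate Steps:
k = -2/5 (k = 2/(-9 + 4) = 2/(-5) = 2*(-1/5) = -2/5 ≈ -0.40000)
k*(-1 - 3) = -2*(-1 - 3)/5 = -2/5*(-4) = 8/5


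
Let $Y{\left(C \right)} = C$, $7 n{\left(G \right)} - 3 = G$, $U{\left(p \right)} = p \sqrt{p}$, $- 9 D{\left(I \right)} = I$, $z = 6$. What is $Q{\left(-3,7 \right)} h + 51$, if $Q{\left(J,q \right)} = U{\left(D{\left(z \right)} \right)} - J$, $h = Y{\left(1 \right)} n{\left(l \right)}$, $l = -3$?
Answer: $51$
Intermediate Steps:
$D{\left(I \right)} = - \frac{I}{9}$
$U{\left(p \right)} = p^{\frac{3}{2}}$
$n{\left(G \right)} = \frac{3}{7} + \frac{G}{7}$
$h = 0$ ($h = 1 \left(\frac{3}{7} + \frac{1}{7} \left(-3\right)\right) = 1 \left(\frac{3}{7} - \frac{3}{7}\right) = 1 \cdot 0 = 0$)
$Q{\left(J,q \right)} = - J - \frac{2 i \sqrt{6}}{9}$ ($Q{\left(J,q \right)} = \left(\left(- \frac{1}{9}\right) 6\right)^{\frac{3}{2}} - J = \left(- \frac{2}{3}\right)^{\frac{3}{2}} - J = - \frac{2 i \sqrt{6}}{9} - J = - J - \frac{2 i \sqrt{6}}{9}$)
$Q{\left(-3,7 \right)} h + 51 = \left(\left(-1\right) \left(-3\right) - \frac{2 i \sqrt{6}}{9}\right) 0 + 51 = \left(3 - \frac{2 i \sqrt{6}}{9}\right) 0 + 51 = 0 + 51 = 51$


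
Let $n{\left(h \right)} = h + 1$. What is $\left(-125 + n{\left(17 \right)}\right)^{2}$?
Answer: $11449$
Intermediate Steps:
$n{\left(h \right)} = 1 + h$
$\left(-125 + n{\left(17 \right)}\right)^{2} = \left(-125 + \left(1 + 17\right)\right)^{2} = \left(-125 + 18\right)^{2} = \left(-107\right)^{2} = 11449$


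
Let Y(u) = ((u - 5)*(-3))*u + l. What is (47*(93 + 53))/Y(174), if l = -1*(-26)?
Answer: -3431/44096 ≈ -0.077808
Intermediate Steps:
l = 26
Y(u) = 26 + u*(15 - 3*u) (Y(u) = ((u - 5)*(-3))*u + 26 = ((-5 + u)*(-3))*u + 26 = (15 - 3*u)*u + 26 = u*(15 - 3*u) + 26 = 26 + u*(15 - 3*u))
(47*(93 + 53))/Y(174) = (47*(93 + 53))/(26 - 3*174² + 15*174) = (47*146)/(26 - 3*30276 + 2610) = 6862/(26 - 90828 + 2610) = 6862/(-88192) = 6862*(-1/88192) = -3431/44096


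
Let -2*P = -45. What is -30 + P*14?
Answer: 285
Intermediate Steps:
P = 45/2 (P = -½*(-45) = 45/2 ≈ 22.500)
-30 + P*14 = -30 + (45/2)*14 = -30 + 315 = 285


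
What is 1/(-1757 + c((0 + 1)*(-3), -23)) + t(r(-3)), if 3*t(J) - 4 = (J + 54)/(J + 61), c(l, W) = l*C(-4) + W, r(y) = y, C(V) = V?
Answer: 250085/153816 ≈ 1.6259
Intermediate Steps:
c(l, W) = W - 4*l (c(l, W) = l*(-4) + W = -4*l + W = W - 4*l)
t(J) = 4/3 + (54 + J)/(3*(61 + J)) (t(J) = 4/3 + ((J + 54)/(J + 61))/3 = 4/3 + ((54 + J)/(61 + J))/3 = 4/3 + (54 + J)/(3*(61 + J)))
1/(-1757 + c((0 + 1)*(-3), -23)) + t(r(-3)) = 1/(-1757 + (-23 - 4*(0 + 1)*(-3))) + (298 + 5*(-3))/(3*(61 - 3)) = 1/(-1757 + (-23 - 4*(-3))) + (1/3)*(298 - 15)/58 = 1/(-1757 + (-23 - 4*(-3))) + (1/3)*(1/58)*283 = 1/(-1757 + (-23 + 12)) + 283/174 = 1/(-1757 - 11) + 283/174 = 1/(-1768) + 283/174 = -1/1768 + 283/174 = 250085/153816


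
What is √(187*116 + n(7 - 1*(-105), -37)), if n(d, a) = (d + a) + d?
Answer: 3*√2431 ≈ 147.92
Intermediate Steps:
n(d, a) = a + 2*d (n(d, a) = (a + d) + d = a + 2*d)
√(187*116 + n(7 - 1*(-105), -37)) = √(187*116 + (-37 + 2*(7 - 1*(-105)))) = √(21692 + (-37 + 2*(7 + 105))) = √(21692 + (-37 + 2*112)) = √(21692 + (-37 + 224)) = √(21692 + 187) = √21879 = 3*√2431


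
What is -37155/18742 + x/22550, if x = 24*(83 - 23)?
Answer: -81085677/42263210 ≈ -1.9186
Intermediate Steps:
x = 1440 (x = 24*60 = 1440)
-37155/18742 + x/22550 = -37155/18742 + 1440/22550 = -37155*1/18742 + 1440*(1/22550) = -37155/18742 + 144/2255 = -81085677/42263210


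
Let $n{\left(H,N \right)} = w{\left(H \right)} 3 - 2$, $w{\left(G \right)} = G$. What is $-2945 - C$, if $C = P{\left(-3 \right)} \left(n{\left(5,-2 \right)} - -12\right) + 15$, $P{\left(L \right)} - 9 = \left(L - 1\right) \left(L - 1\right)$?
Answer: $-3585$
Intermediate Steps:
$n{\left(H,N \right)} = -2 + 3 H$ ($n{\left(H,N \right)} = H 3 - 2 = 3 H - 2 = -2 + 3 H$)
$P{\left(L \right)} = 9 + \left(-1 + L\right)^{2}$ ($P{\left(L \right)} = 9 + \left(L - 1\right) \left(L - 1\right) = 9 + \left(-1 + L\right) \left(-1 + L\right) = 9 + \left(-1 + L\right)^{2}$)
$C = 640$ ($C = \left(9 + \left(-1 - 3\right)^{2}\right) \left(\left(-2 + 3 \cdot 5\right) - -12\right) + 15 = \left(9 + \left(-4\right)^{2}\right) \left(\left(-2 + 15\right) + 12\right) + 15 = \left(9 + 16\right) \left(13 + 12\right) + 15 = 25 \cdot 25 + 15 = 625 + 15 = 640$)
$-2945 - C = -2945 - 640 = -3585$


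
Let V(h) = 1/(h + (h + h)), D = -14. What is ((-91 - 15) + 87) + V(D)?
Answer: -799/42 ≈ -19.024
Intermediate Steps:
V(h) = 1/(3*h) (V(h) = 1/(h + 2*h) = 1/(3*h))
((-91 - 15) + 87) + V(D) = ((-91 - 15) + 87) + (⅓)/(-14) = (-106 + 87) + (⅓)*(-1/14) = -19 - 1/42 = -799/42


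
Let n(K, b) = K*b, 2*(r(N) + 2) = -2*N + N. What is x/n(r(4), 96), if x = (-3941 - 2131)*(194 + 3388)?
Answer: 453123/8 ≈ 56640.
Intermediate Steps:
r(N) = -2 - N/2 (r(N) = -2 + (-2*N + N)/2 = -2 + (-N)/2 = -2 - N/2)
x = -21749904 (x = -6072*3582 = -21749904)
x/n(r(4), 96) = -21749904*1/(96*(-2 - ½*4)) = -21749904*1/(96*(-2 - 2)) = -21749904/((-4*96)) = -21749904/(-384) = -21749904*(-1/384) = 453123/8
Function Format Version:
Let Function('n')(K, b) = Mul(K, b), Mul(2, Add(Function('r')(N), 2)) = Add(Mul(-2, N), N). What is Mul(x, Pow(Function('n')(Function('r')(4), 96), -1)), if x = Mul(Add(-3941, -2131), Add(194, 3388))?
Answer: Rational(453123, 8) ≈ 56640.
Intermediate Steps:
Function('r')(N) = Add(-2, Mul(Rational(-1, 2), N)) (Function('r')(N) = Add(-2, Mul(Rational(1, 2), Add(Mul(-2, N), N))) = Add(-2, Mul(Rational(1, 2), Mul(-1, N))) = Add(-2, Mul(Rational(-1, 2), N)))
x = -21749904 (x = Mul(-6072, 3582) = -21749904)
Mul(x, Pow(Function('n')(Function('r')(4), 96), -1)) = Mul(-21749904, Pow(Mul(Add(-2, Mul(Rational(-1, 2), 4)), 96), -1)) = Mul(-21749904, Pow(Mul(Add(-2, -2), 96), -1)) = Mul(-21749904, Pow(Mul(-4, 96), -1)) = Mul(-21749904, Pow(-384, -1)) = Mul(-21749904, Rational(-1, 384)) = Rational(453123, 8)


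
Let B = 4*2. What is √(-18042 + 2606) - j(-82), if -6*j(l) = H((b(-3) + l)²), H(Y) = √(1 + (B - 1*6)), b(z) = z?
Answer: √3/6 + 2*I*√3859 ≈ 0.28868 + 124.24*I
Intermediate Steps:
B = 8
H(Y) = √3 (H(Y) = √(1 + (8 - 1*6)) = √(1 + (8 - 6)) = √(1 + 2) = √3)
j(l) = -√3/6
√(-18042 + 2606) - j(-82) = √(-18042 + 2606) - (-1)*√3/6 = √(-15436) + √3/6 = 2*I*√3859 + √3/6 = √3/6 + 2*I*√3859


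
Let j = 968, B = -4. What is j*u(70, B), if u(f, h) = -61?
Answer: -59048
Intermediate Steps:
j*u(70, B) = 968*(-61) = -59048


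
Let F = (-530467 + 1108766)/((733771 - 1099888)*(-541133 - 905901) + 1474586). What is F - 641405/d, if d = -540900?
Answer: 8495180070979663/7164020658599190 ≈ 1.1858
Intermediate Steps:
F = 578299/529785221564 (F = 578299/(-366117*(-1447034) + 1474586) = 578299/(529783746978 + 1474586) = 578299/529785221564 ≈ 1.0916e-6)
F - 641405/d = 578299/529785221564 - 641405/(-540900) = 578299/529785221564 - 641405*(-1/540900) = 578299/529785221564 + 128281/108180 = 8495180070979663/7164020658599190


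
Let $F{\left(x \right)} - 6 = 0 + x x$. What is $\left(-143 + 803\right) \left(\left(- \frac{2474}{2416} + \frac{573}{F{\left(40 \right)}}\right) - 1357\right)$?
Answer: $- \frac{19754546805}{22046} \approx -8.9606 \cdot 10^{5}$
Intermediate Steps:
$F{\left(x \right)} = 6 + x^{2}$ ($F{\left(x \right)} = 6 + \left(0 + x x\right) = 6 + \left(0 + x^{2}\right) = 6 + x^{2}$)
$\left(-143 + 803\right) \left(\left(- \frac{2474}{2416} + \frac{573}{F{\left(40 \right)}}\right) - 1357\right) = \left(-143 + 803\right) \left(\left(- \frac{2474}{2416} + \frac{573}{6 + 40^{2}}\right) - 1357\right) = 660 \left(\left(\left(-2474\right) \frac{1}{2416} + \frac{573}{6 + 1600}\right) - 1357\right) = 660 \left(\left(- \frac{1237}{1208} + \frac{573}{1606}\right) - 1357\right) = 660 \left(- \frac{647219}{970024} - 1357\right) = 660 \left(- \frac{1316969787}{970024}\right) = - \frac{19754546805}{22046}$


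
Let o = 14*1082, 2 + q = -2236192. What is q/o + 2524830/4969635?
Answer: -33560066195/228121306 ≈ -147.11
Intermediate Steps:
q = -2236194 (q = -2 - 2236192 = -2236194)
o = 15148
q/o + 2524830/4969635 = -2236194/15148 + 2524830/4969635 = -2236194*1/15148 + 2524830*(1/4969635) = -1118097/7574 + 15302/30119 = -33560066195/228121306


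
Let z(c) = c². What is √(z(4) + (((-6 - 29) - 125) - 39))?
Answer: I*√183 ≈ 13.528*I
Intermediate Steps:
√(z(4) + (((-6 - 29) - 125) - 39)) = √(4² + (((-6 - 29) - 125) - 39)) = √(16 + ((-35 - 125) - 39)) = √(16 + (-160 - 39)) = √(16 - 199) = √(-183) = I*√183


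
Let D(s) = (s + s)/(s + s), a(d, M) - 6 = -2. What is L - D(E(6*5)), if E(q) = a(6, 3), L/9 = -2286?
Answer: -20575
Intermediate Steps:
L = -20574 (L = 9*(-2286) = -20574)
a(d, M) = 4 (a(d, M) = 6 - 2 = 4)
E(q) = 4
D(s) = 1 (D(s) = (2*s)/((2*s)) = (2*s)*(1/(2*s)) = 1)
L - D(E(6*5)) = -20574 - 1*1 = -20574 - 1 = -20575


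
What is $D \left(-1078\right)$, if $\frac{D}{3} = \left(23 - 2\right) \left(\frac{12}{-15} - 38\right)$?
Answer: $\frac{13175316}{5} \approx 2.6351 \cdot 10^{6}$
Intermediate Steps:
$D = - \frac{12222}{5}$ ($D = 3 \left(23 - 2\right) \left(\frac{12}{-15} - 38\right) = 3 \cdot 21 \left(12 \left(- \frac{1}{15}\right) - 38\right) = 3 \cdot 21 \left(- \frac{4}{5} - 38\right) = 3 \cdot 21 \left(- \frac{194}{5}\right) = 3 \left(- \frac{4074}{5}\right) = - \frac{12222}{5} \approx -2444.4$)
$D \left(-1078\right) = \left(- \frac{12222}{5}\right) \left(-1078\right) = \frac{13175316}{5}$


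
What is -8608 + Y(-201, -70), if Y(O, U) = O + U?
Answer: -8879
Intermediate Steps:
-8608 + Y(-201, -70) = -8608 + (-201 - 70) = -8608 - 271 = -8879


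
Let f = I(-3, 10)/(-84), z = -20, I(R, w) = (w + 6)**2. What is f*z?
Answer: 1280/21 ≈ 60.952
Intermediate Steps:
I(R, w) = (6 + w)**2
f = -64/21 (f = (6 + 10)**2/(-84) = 16**2*(-1/84) = 256*(-1/84) = -64/21 ≈ -3.0476)
f*z = -64/21*(-20) = 1280/21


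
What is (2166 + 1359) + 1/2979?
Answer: 10500976/2979 ≈ 3525.0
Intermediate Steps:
(2166 + 1359) + 1/2979 = 3525 + 1/2979 = 10500976/2979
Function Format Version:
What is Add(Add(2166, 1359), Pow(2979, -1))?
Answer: Rational(10500976, 2979) ≈ 3525.0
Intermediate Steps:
Add(Add(2166, 1359), Pow(2979, -1)) = Add(3525, Rational(1, 2979)) = Rational(10500976, 2979)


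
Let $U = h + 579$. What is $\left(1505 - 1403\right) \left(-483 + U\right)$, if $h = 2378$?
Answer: $252348$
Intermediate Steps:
$U = 2957$ ($U = 2378 + 579 = 2957$)
$\left(1505 - 1403\right) \left(-483 + U\right) = \left(1505 - 1403\right) \left(-483 + 2957\right) = 102 \cdot 2474 = 252348$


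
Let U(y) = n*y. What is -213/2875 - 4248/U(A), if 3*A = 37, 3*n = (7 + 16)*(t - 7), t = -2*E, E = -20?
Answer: -1679691/1170125 ≈ -1.4355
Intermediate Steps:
t = 40 (t = -2*(-20) = 40)
n = 253 (n = ((7 + 16)*(40 - 7))/3 = (23*33)/3 = (1/3)*759 = 253)
A = 37/3 (A = (1/3)*37 = 37/3 ≈ 12.333)
U(y) = 253*y
-213/2875 - 4248/U(A) = -213/2875 - 4248/(253*(37/3)) = -213*1/2875 - 4248/9361/3 = -213/2875 - 4248*3/9361 = -213/2875 - 12744/9361 = -1679691/1170125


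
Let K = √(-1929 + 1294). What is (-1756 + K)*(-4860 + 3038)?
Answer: 3199432 - 1822*I*√635 ≈ 3.1994e+6 - 45913.0*I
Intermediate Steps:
K = I*√635 (K = √(-635) = I*√635 ≈ 25.199*I)
(-1756 + K)*(-4860 + 3038) = (-1756 + I*√635)*(-4860 + 3038) = (-1756 + I*√635)*(-1822) = 3199432 - 1822*I*√635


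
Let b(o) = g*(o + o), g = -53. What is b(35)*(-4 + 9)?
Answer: -18550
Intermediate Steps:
b(o) = -106*o (b(o) = -53*(o + o) = -106*o)
b(35)*(-4 + 9) = (-106*35)*(-4 + 9) = -3710*5 = -18550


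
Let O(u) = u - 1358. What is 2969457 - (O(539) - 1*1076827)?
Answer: 4047103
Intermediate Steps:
O(u) = -1358 + u
2969457 - (O(539) - 1*1076827) = 2969457 - ((-1358 + 539) - 1*1076827) = 2969457 - (-819 - 1076827) = 2969457 - 1*(-1077646) = 2969457 + 1077646 = 4047103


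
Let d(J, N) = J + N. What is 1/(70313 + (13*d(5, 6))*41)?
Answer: 1/76176 ≈ 1.3127e-5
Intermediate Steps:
1/(70313 + (13*d(5, 6))*41) = 1/(70313 + (13*(5 + 6))*41) = 1/(70313 + (13*11)*41) = 1/(70313 + 143*41) = 1/(70313 + 5863) = 1/76176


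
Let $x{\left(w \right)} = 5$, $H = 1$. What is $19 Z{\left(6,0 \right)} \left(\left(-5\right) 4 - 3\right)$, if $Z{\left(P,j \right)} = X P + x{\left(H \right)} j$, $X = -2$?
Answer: $5244$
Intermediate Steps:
$Z{\left(P,j \right)} = - 2 P + 5 j$
$19 Z{\left(6,0 \right)} \left(\left(-5\right) 4 - 3\right) = 19 \left(\left(-2\right) 6 + 5 \cdot 0\right) \left(\left(-5\right) 4 - 3\right) = 19 \left(-12 + 0\right) \left(-20 - 3\right) = 19 \left(\left(-12\right) \left(-23\right)\right) = 19 \cdot 276 = 5244$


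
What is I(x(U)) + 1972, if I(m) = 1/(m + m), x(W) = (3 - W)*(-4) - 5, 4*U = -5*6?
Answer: 185367/94 ≈ 1972.0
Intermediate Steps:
U = -15/2 (U = (-5*6)/4 = (¼)*(-30) = -15/2 ≈ -7.5000)
x(W) = -17 + 4*W (x(W) = (-12 + 4*W) - 5 = -17 + 4*W)
I(m) = 1/(2*m)
I(x(U)) + 1972 = 1/(2*(-17 + 4*(-15/2))) + 1972 = 1/(2*(-17 - 30)) + 1972 = (½)/(-47) + 1972 = (½)*(-1/47) + 1972 = -1/94 + 1972 = 185367/94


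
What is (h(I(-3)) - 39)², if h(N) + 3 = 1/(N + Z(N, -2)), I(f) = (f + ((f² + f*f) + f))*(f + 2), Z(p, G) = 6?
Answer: 64009/36 ≈ 1778.0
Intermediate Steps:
I(f) = (2 + f)*(2*f + 2*f²) (I(f) = (f + ((f² + f²) + f))*(2 + f) = (f + (2*f² + f))*(2 + f) = (f + (f + 2*f²))*(2 + f) = (2*f + 2*f²)*(2 + f) = (2 + f)*(2*f + 2*f²))
h(N) = -3 + 1/(6 + N) (h(N) = -3 + 1/(N + 6) = -3 + 1/(6 + N))
(h(I(-3)) - 39)² = ((-17 - 6*(-3)*(2 + (-3)² + 3*(-3)))/(6 + 2*(-3)*(2 + (-3)² + 3*(-3))) - 39)² = ((-17 - 6*(-3)*(2 + 9 - 9))/(6 + 2*(-3)*(2 + 9 - 9)) - 39)² = ((-17 - 6*(-3)*2)/(6 + 2*(-3)*2) - 39)² = ((-17 - 3*(-12))/(6 - 12) - 39)² = ((-17 + 36)/(-6) - 39)² = (-⅙*19 - 39)² = (-19/6 - 39)² = (-253/6)² = 64009/36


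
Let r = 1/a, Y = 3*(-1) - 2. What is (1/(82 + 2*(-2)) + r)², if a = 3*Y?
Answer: 49/16900 ≈ 0.0028994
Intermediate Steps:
Y = -5 (Y = -3 - 2 = -5)
a = -15 (a = 3*(-5) = -15)
r = -1/15 (r = 1/(-15) = -1/15 ≈ -0.066667)
(1/(82 + 2*(-2)) + r)² = (1/(82 + 2*(-2)) - 1/15)² = (1/(82 - 4) - 1/15)² = (1/78 - 1/15)² = (-7/130)² = 49/16900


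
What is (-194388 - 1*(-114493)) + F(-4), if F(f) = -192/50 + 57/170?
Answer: -67913729/850 ≈ -79899.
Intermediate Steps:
F(f) = -2979/850 (F(f) = -192*1/50 + 57*(1/170) = -96/25 + 57/170 = -2979/850)
(-194388 - 1*(-114493)) + F(-4) = (-194388 - 1*(-114493)) - 2979/850 = (-194388 + 114493) - 2979/850 = -79895 - 2979/850 = -67913729/850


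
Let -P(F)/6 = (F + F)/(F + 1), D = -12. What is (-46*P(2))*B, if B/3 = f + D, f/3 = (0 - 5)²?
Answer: 69552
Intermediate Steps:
f = 75 (f = 3*(0 - 5)² = 3*(-5)² = 3*25 = 75)
P(F) = -12*F/(1 + F) (P(F) = -6*(F + F)/(F + 1) = -6*2*F/(1 + F) = -12*F/(1 + F))
B = 189 (B = 3*(75 - 12) = 3*63 = 189)
(-46*P(2))*B = -(-552)*2/(1 + 2)*189 = -(-552)*2/3*189 = -46*(-8)*189 = 368*189 = 69552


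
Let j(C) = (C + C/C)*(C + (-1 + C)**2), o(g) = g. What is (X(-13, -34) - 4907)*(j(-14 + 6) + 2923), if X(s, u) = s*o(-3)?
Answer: -11741616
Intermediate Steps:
j(C) = (1 + C)*(C + (-1 + C)**2) (j(C) = (C + 1)*(C + (-1 + C)**2) = (1 + C)*(C + (-1 + C)**2))
X(s, u) = -3*s (X(s, u) = s*(-3) = -3*s)
(X(-13, -34) - 4907)*(j(-14 + 6) + 2923) = (-3*(-13) - 4907)*((1 + (-14 + 6)**3) + 2923) = (39 - 4907)*((1 + (-8)**3) + 2923) = -4868*((1 - 512) + 2923) = -4868*(-511 + 2923) = -4868*2412 = -11741616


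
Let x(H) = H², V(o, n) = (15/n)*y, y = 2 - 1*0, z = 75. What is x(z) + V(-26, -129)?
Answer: 241865/43 ≈ 5624.8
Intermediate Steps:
y = 2 (y = 2 + 0 = 2)
V(o, n) = 30/n (V(o, n) = (15/n)*2 = 30/n)
x(z) + V(-26, -129) = 75² + 30/(-129) = 5625 + 30*(-1/129) = 5625 - 10/43 = 241865/43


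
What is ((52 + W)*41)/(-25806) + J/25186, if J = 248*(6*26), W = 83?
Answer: 143163003/108324986 ≈ 1.3216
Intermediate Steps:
J = 38688 (J = 248*156 = 38688)
((52 + W)*41)/(-25806) + J/25186 = ((52 + 83)*41)/(-25806) + 38688/25186 = (135*41)*(-1/25806) + 38688*(1/25186) = 5535*(-1/25806) + 19344/12593 = -1845/8602 + 19344/12593 = 143163003/108324986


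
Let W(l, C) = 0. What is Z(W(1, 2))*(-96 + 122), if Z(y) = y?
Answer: 0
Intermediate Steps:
Z(W(1, 2))*(-96 + 122) = 0*(-96 + 122) = 0*26 = 0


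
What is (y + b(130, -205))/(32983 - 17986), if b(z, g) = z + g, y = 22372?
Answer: 22297/14997 ≈ 1.4868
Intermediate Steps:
b(z, g) = g + z
(y + b(130, -205))/(32983 - 17986) = (22372 + (-205 + 130))/(32983 - 17986) = (22372 - 75)/14997 = 22297*(1/14997) = 22297/14997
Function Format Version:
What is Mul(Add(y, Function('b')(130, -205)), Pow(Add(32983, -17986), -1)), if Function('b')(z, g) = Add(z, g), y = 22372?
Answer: Rational(22297, 14997) ≈ 1.4868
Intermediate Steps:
Function('b')(z, g) = Add(g, z)
Mul(Add(y, Function('b')(130, -205)), Pow(Add(32983, -17986), -1)) = Mul(Add(22372, Add(-205, 130)), Pow(Add(32983, -17986), -1)) = Mul(Add(22372, -75), Pow(14997, -1)) = Mul(22297, Rational(1, 14997)) = Rational(22297, 14997)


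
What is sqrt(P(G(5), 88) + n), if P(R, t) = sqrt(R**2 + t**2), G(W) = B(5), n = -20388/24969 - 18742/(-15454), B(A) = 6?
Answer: sqrt(1638802890688761 + 8272020640672082*sqrt(1945))/64311821 ≈ 9.4128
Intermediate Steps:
n = 25482141/64311821 (n = -20388*1/24969 - 18742*(-1/15454) = -6796/8323 + 9371/7727 = 25482141/64311821 ≈ 0.39623)
G(W) = 6
sqrt(P(G(5), 88) + n) = sqrt(sqrt(6**2 + 88**2) + 25482141/64311821) = sqrt(sqrt(36 + 7744) + 25482141/64311821) = sqrt(sqrt(7780) + 25482141/64311821) = sqrt(2*sqrt(1945) + 25482141/64311821) = sqrt(25482141/64311821 + 2*sqrt(1945))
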